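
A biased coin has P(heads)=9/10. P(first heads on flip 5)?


Geometric: P(X=5) = (1-p)^(k-1)×p = (1/10)^4×9/10 = 9/100000

P(X=5) = 9/100000 ≈ 0.01%


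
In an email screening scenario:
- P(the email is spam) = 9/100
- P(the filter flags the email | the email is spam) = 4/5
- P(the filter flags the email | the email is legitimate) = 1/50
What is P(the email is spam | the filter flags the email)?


Using Bayes' theorem:
P(A|B) = P(B|A)·P(A) / P(B)

P(the filter flags the email) = 4/5 × 9/100 + 1/50 × 91/100
= 9/125 + 91/5000 = 451/5000

P(the email is spam|the filter flags the email) = (9/125) / (451/5000) = 360/451

P(the email is spam|the filter flags the email) = 360/451 ≈ 79.82%


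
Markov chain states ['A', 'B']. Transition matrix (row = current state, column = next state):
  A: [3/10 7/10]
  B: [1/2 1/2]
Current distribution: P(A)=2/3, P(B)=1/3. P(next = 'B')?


P(next=B) = Σᵢ P(now=i)×P(i→B)
= 2/3×7/10 + 1/3×1/2
= 7/15 + 1/6 = 19/30

P = 19/30 ≈ 0.6333


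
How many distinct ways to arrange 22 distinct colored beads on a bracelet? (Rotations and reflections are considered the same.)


Free circular arrangements: rotations and reflections both identified.
(n-1)!/2 = 21!/2 = 51090942171709440000/2 = 25545471085854720000

25545471085854720000


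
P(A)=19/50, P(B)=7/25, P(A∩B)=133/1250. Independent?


P(A)×P(B) = 133/1250
P(A∩B) = 133/1250
Equal ✓ → Independent

Yes, independent


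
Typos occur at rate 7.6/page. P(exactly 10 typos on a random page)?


Poisson(λ=7.6): P(X=10) = e^(-λ)×λ^k/k!
= e^(-7.6) × 7.6^10 / 10!
≈ 0.0005004514334 × 642888893.234 / 3628800 ≈ 0.088661

P(X=10) ≈ 0.088661 ≈ 8.87%


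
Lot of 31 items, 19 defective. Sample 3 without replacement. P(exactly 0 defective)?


Hypergeometric: C(19,0)×C(12,3)/C(31,3)
= 1×220/4495 = 44/899

P(X=0) = 44/899 ≈ 4.89%


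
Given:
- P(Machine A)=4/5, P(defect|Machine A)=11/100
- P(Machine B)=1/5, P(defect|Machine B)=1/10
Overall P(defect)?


P(B) = Σ P(B|Aᵢ)×P(Aᵢ)
  11/100×4/5 = 11/125
  1/10×1/5 = 1/50
Sum = 27/250

P(defect) = 27/250 ≈ 10.80%


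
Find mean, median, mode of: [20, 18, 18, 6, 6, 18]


Sorted: [6, 6, 18, 18, 18, 20]
Mean = 86/6 = 43/3
Median = 18
Freq: {20: 1, 18: 3, 6: 2}
Mode: [18]

Mean=43/3, Median=18, Mode=18


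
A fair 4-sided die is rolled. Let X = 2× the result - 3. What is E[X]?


E[die] = (1+4)/2 = 5/2
E[X] = 2×5/2 - 3 = 2

E[X] = 2


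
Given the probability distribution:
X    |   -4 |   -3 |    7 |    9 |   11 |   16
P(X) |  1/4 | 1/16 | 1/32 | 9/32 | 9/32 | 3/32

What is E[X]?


E[X] = Σ x·P(X=x)
= (-4)×(1/4) + (-3)×(1/16) + (7)×(1/32) + (9)×(9/32) + (11)×(9/32) + (16)×(3/32)
= 197/32

E[X] = 197/32


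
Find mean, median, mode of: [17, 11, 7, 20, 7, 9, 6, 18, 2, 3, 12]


Sorted: [2, 3, 6, 7, 7, 9, 11, 12, 17, 18, 20]
Mean = 112/11
Median = 9
Freq: {17: 1, 11: 1, 7: 2, 20: 1, 9: 1, 6: 1, 18: 1, 2: 1, 3: 1, 12: 1}
Mode: [7]

Mean=112/11, Median=9, Mode=7


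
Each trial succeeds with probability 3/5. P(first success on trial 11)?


Geometric: P(X=11) = (1-p)^(k-1)×p = (2/5)^10×3/5 = 3072/48828125

P(X=11) = 3072/48828125 ≈ 0.01%


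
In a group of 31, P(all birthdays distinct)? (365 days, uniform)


P(all different) = Π(365-i)/365 for i=0..30
= (365/365)×(364/365)×...×(335/365)
= 0.269545

P ≈ 0.2695 ≈ 26.95%


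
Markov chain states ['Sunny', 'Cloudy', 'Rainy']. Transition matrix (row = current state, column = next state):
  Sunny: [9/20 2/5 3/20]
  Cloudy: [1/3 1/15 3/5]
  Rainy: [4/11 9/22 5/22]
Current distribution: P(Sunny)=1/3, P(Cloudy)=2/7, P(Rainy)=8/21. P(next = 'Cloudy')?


P(next=Cloudy) = Σᵢ P(now=i)×P(i→Cloudy)
= 1/3×2/5 + 2/7×1/15 + 8/21×9/22
= 2/15 + 2/105 + 12/77 = 356/1155

P = 356/1155 ≈ 0.3082


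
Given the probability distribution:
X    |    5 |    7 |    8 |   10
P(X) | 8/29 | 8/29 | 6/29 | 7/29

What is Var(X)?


E[X] = 214/29
E[X²] = 1676/29
Var(X) = E[X²] - (E[X])² = 1676/29 - 45796/841 = 2808/841

Var(X) = 2808/841 ≈ 3.3389


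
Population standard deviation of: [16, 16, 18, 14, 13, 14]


Mean = 91/6
  (16-91/6)²=25/36
  (16-91/6)²=25/36
  (18-91/6)²=289/36
  (14-91/6)²=49/36
  (13-91/6)²=169/36
  (14-91/6)²=49/36
Σ(x-μ)² = 101/6
σ² = (101/6)/6 = 101/36

σ = √(101/36) ≈ 1.6750


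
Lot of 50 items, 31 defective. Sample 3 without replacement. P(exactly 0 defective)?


Hypergeometric: C(31,0)×C(19,3)/C(50,3)
= 1×969/19600 = 969/19600

P(X=0) = 969/19600 ≈ 4.94%


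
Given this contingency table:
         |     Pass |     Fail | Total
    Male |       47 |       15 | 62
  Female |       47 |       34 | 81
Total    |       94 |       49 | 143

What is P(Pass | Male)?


P(Pass | Male) = 47/(47+15) = 47/62

P(Pass|Male) = 47/62 ≈ 75.81%


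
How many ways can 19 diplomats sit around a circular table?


Circular arrangements of 19 distinct objects: fix one position to break rotational symmetry.
(n-1)! = 18! = 6402373705728000

6402373705728000


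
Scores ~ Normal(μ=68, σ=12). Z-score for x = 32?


z = (x - μ)/σ = (32 - 68)/12 = -3.0

z = -3.0


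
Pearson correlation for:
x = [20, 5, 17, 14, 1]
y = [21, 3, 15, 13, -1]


n=5, Σx=57, Σy=51, Σxy=871, Σx²=911, Σy²=845
r = (5×871 - 57×51)/√((5×911 - 57²)(5×845 - 51²))
= 1448/√(1306×1624) = 1448/√2120944 ≈ 1448/1456.3461 ≈ 0.9943

r ≈ 0.9943


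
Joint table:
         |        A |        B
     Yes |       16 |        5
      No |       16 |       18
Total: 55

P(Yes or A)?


P(Yes∨A) = P(Yes) + P(A) - P(Yes∧A)
= (21 + 32 - 16)/55 = 37/55

P = 37/55 ≈ 67.27%


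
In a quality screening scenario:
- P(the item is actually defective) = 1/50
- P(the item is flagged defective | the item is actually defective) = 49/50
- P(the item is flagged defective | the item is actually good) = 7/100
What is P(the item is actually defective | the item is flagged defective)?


Using Bayes' theorem:
P(A|B) = P(B|A)·P(A) / P(B)

P(the item is flagged defective) = 49/50 × 1/50 + 7/100 × 49/50
= 49/2500 + 343/5000 = 441/5000

P(the item is actually defective|the item is flagged defective) = (49/2500) / (441/5000) = 2/9

P(the item is actually defective|the item is flagged defective) = 2/9 ≈ 22.22%


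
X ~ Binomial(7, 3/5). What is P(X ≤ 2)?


P(X ≤ 2) = Σ P(X=i) for i=0..2
P(X=0) = 128/78125
P(X=1) = 1344/78125
P(X=2) = 6048/78125
Sum = 1504/15625

P(X ≤ 2) = 1504/15625 ≈ 9.63%


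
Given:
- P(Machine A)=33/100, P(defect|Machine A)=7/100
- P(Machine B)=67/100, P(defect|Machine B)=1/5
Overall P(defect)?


P(B) = Σ P(B|Aᵢ)×P(Aᵢ)
  7/100×33/100 = 231/10000
  1/5×67/100 = 67/500
Sum = 1571/10000

P(defect) = 1571/10000 ≈ 15.71%


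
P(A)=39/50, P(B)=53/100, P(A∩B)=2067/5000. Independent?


P(A)×P(B) = 2067/5000
P(A∩B) = 2067/5000
Equal ✓ → Independent

Yes, independent


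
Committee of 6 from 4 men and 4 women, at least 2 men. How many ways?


Count by #men:
  2M,4W: C(4,2)×C(4,4)=6
  3M,3W: C(4,3)×C(4,3)=16
  4M,2W: C(4,4)×C(4,2)=6
Total = 28

28


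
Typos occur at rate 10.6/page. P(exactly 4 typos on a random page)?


Poisson(λ=10.6): P(X=4) = e^(-λ)×λ^k/k!
= e^(-10.6) × 10.6^4 / 4!
≈ 2.491600973e-05 × 12624.7696 / 24 ≈ 0.013107

P(X=4) ≈ 0.013107 ≈ 1.31%


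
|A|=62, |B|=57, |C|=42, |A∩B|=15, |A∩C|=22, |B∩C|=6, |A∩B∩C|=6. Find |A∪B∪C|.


|A∪B∪C| = 62+57+42-15-22-6+6 = 124

|A∪B∪C| = 124


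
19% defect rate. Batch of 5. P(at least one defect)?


P(all good) = (81/100)^5 = 3486784401/10000000000
P(≥1 defect) = 6513215599/10000000000

P = 6513215599/10000000000 ≈ 65.13%


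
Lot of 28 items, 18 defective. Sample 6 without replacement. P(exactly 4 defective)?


Hypergeometric: C(18,4)×C(10,2)/C(28,6)
= 3060×45/376740 = 765/2093

P(X=4) = 765/2093 ≈ 36.55%


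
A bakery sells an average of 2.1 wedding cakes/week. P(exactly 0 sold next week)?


Poisson(λ=2.1): P(X=0) = e^(-λ)×λ^k/k!
= e^(-2.1) × 2.1^0 / 0!
≈ 0.1224564283 × 1 / 1 ≈ 0.122456

P(X=0) ≈ 0.122456 ≈ 12.25%


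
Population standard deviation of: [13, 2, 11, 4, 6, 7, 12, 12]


Mean = 67/8
  (13-67/8)²=1369/64
  (2-67/8)²=2601/64
  (11-67/8)²=441/64
  (4-67/8)²=1225/64
  (6-67/8)²=361/64
  (7-67/8)²=121/64
  (12-67/8)²=841/64
  (12-67/8)²=841/64
Σ(x-μ)² = 975/8
σ² = (975/8)/8 = 975/64

σ = √(975/64) ≈ 3.9031


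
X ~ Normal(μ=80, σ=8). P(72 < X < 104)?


z₁=(72-80)/8=-1.0, z₂=(104-80)/8=3.0
P = Φ(3.0) - Φ(-1.0) = 0.998650 - 0.158655 = 0.839995 ≈ 0.8400

P(72 < X < 104) ≈ 0.8400


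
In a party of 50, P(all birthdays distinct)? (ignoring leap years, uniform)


P(all different) = Π(365-i)/365 for i=0..49
= (365/365)×(364/365)×...×(316/365)
= 0.029626

P ≈ 0.0296 ≈ 2.96%


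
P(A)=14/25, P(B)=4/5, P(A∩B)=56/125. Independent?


P(A)×P(B) = 56/125
P(A∩B) = 56/125
Equal ✓ → Independent

Yes, independent


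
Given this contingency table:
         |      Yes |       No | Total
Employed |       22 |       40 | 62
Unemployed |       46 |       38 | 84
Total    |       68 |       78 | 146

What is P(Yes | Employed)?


P(Yes | Employed) = 22/(22+40) = 22/62 = 11/31

P(Yes|Employed) = 11/31 ≈ 35.48%


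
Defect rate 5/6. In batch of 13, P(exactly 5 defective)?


Binomial: P(X=5) = C(13,5)×p^5×(1-p)^8
= 1287 × 3125/7776 × 1/1679616 = 446875/1451188224

P(X=5) = 446875/1451188224 ≈ 0.03%


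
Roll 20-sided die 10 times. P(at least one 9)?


P(no 9)^10 = (19/20)^10 = 6131066257801/10240000000000
P(≥1) = 1 - 6131066257801/10240000000000 = 4108933742199/10240000000000

P = 4108933742199/10240000000000 ≈ 40.13%


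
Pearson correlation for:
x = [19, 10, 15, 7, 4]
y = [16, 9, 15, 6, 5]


n=5, Σx=55, Σy=51, Σxy=681, Σx²=751, Σy²=623
r = (5×681 - 55×51)/√((5×751 - 55²)(5×623 - 51²))
= 600/√(730×514) = 600/√375220 ≈ 600/612.5520 ≈ 0.9795

r ≈ 0.9795


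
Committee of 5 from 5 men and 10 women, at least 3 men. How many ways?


Count by #men:
  3M,2W: C(5,3)×C(10,2)=450
  4M,1W: C(5,4)×C(10,1)=50
  5M,0W: C(5,5)×C(10,0)=1
Total = 501

501


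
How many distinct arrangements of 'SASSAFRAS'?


Letters: 9, freq: {'S': 4, 'A': 3, 'F': 1, 'R': 1}
9!/(4!×3!×1!×1!) = 362880/144 = 2520

2520


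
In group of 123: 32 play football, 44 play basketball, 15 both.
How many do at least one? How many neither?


|A∪B| = 32+44-15 = 61
Neither = 123-61 = 62

At least one: 61; Neither: 62


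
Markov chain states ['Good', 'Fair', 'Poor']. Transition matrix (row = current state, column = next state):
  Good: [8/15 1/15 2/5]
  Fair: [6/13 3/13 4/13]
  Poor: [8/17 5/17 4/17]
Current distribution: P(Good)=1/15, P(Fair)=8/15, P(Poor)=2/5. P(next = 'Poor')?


P(next=Poor) = Σᵢ P(now=i)×P(i→Poor)
= 1/15×2/5 + 8/15×4/13 + 2/5×4/17
= 2/75 + 32/195 + 8/85 = 1574/5525

P = 1574/5525 ≈ 0.2849


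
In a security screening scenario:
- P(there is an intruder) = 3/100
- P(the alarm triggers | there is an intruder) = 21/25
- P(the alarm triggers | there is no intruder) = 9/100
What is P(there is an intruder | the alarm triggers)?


Using Bayes' theorem:
P(A|B) = P(B|A)·P(A) / P(B)

P(the alarm triggers) = 21/25 × 3/100 + 9/100 × 97/100
= 63/2500 + 873/10000 = 9/80

P(there is an intruder|the alarm triggers) = (63/2500) / (9/80) = 28/125

P(there is an intruder|the alarm triggers) = 28/125 ≈ 22.40%


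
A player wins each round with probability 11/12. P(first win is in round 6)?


Geometric: P(X=6) = (1-p)^(k-1)×p = (1/12)^5×11/12 = 11/2985984

P(X=6) = 11/2985984 ≈ 0.00%


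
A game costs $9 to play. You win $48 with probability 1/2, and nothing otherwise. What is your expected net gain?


E[gain] = (48-9)×1/2 + (-9)×1/2
= 39/2 - 9/2 = 15

Expected net gain = $15 ≈ $15.00


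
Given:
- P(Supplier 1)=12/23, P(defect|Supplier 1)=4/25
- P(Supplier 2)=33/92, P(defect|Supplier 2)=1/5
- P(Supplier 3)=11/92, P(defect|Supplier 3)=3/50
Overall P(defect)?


P(B) = Σ P(B|Aᵢ)×P(Aᵢ)
  4/25×12/23 = 48/575
  1/5×33/92 = 33/460
  3/50×11/92 = 33/4600
Sum = 747/4600

P(defect) = 747/4600 ≈ 16.24%


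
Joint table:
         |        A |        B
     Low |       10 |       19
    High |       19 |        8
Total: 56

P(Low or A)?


P(Low∨A) = P(Low) + P(A) - P(Low∧A)
= (29 + 29 - 10)/56 = 48/56 = 6/7

P = 6/7 ≈ 85.71%


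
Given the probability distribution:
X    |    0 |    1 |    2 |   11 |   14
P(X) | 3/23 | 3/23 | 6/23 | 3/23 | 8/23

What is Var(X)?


E[X] = 160/23
E[X²] = 1958/23
Var(X) = E[X²] - (E[X])² = 1958/23 - 25600/529 = 19434/529

Var(X) = 19434/529 ≈ 36.7372


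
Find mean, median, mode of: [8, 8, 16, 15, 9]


Sorted: [8, 8, 9, 15, 16]
Mean = 56/5
Median = 9
Freq: {8: 2, 16: 1, 15: 1, 9: 1}
Mode: [8]

Mean=56/5, Median=9, Mode=8


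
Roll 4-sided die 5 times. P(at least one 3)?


P(no 3)^5 = (3/4)^5 = 243/1024
P(≥1) = 1 - 243/1024 = 781/1024

P = 781/1024 ≈ 76.27%


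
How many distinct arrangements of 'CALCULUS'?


Letters: 8, freq: {'C': 2, 'A': 1, 'L': 2, 'U': 2, 'S': 1}
8!/(2!×1!×2!×2!×1!) = 40320/8 = 5040

5040


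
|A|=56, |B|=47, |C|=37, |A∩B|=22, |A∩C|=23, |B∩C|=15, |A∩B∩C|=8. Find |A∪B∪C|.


|A∪B∪C| = 56+47+37-22-23-15+8 = 88

|A∪B∪C| = 88


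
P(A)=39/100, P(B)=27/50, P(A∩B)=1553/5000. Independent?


P(A)×P(B) = 1053/5000
P(A∩B) = 1553/5000
Not equal → NOT independent

No, not independent


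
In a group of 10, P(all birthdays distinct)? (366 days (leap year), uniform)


P(all different) = Π(366-i)/366 for i=0..9
= (366/366)×(365/366)×...×(357/366)
= 0.883355

P ≈ 0.8834 ≈ 88.34%


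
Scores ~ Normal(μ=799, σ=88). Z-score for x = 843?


z = (x - μ)/σ = (843 - 799)/88 = 0.5

z = 0.5


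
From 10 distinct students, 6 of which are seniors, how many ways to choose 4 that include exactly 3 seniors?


Choose 3 of the 6 seniors and 1 of the other 4 students:
C(6,3)×C(4,1) = 20×4 = 80

80


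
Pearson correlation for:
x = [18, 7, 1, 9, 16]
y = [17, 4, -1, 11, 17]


n=5, Σx=51, Σy=48, Σxy=704, Σx²=711, Σy²=716
r = (5×704 - 51×48)/√((5×711 - 51²)(5×716 - 48²))
= 1072/√(954×1276) = 1072/√1217304 ≈ 1072/1103.3150 ≈ 0.9716

r ≈ 0.9716


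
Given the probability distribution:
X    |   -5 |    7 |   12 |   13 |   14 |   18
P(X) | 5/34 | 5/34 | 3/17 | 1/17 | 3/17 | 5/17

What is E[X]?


E[X] = Σ x·P(X=x)
= (-5)×(5/34) + (7)×(5/34) + (12)×(3/17) + (13)×(1/17) + (14)×(3/17) + (18)×(5/17)
= 186/17

E[X] = 186/17


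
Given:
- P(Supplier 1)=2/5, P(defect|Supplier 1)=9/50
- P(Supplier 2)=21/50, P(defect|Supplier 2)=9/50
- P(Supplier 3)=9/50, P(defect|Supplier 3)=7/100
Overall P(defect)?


P(B) = Σ P(B|Aᵢ)×P(Aᵢ)
  9/50×2/5 = 9/125
  9/50×21/50 = 189/2500
  7/100×9/50 = 63/5000
Sum = 801/5000

P(defect) = 801/5000 ≈ 16.02%


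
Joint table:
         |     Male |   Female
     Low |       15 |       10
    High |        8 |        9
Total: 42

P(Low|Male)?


P(Low|Male) = 15/(15+8) = 15/23

P = 15/23 ≈ 65.22%


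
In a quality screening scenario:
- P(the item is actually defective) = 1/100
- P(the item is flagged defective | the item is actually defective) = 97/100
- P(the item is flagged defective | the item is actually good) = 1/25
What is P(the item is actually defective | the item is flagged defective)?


Using Bayes' theorem:
P(A|B) = P(B|A)·P(A) / P(B)

P(the item is flagged defective) = 97/100 × 1/100 + 1/25 × 99/100
= 97/10000 + 99/2500 = 493/10000

P(the item is actually defective|the item is flagged defective) = (97/10000) / (493/10000) = 97/493

P(the item is actually defective|the item is flagged defective) = 97/493 ≈ 19.68%


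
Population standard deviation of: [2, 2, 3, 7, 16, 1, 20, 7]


Mean = 58/8 = 29/4
  (2-29/4)²=441/16
  (2-29/4)²=441/16
  (3-29/4)²=289/16
  (7-29/4)²=1/16
  (16-29/4)²=1225/16
  (1-29/4)²=625/16
  (20-29/4)²=2601/16
  (7-29/4)²=1/16
Σ(x-μ)² = 703/2
σ² = (703/2)/8 = 703/16

σ = √(703/16) ≈ 6.6285


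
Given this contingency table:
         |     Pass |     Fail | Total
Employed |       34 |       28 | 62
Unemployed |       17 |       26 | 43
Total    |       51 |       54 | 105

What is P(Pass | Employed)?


P(Pass | Employed) = 34/(34+28) = 34/62 = 17/31

P(Pass|Employed) = 17/31 ≈ 54.84%


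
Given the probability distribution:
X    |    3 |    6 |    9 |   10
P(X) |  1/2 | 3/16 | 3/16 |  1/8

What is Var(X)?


E[X] = 89/16
E[X²] = 623/16
Var(X) = E[X²] - (E[X])² = 623/16 - 7921/256 = 2047/256

Var(X) = 2047/256 ≈ 7.9961


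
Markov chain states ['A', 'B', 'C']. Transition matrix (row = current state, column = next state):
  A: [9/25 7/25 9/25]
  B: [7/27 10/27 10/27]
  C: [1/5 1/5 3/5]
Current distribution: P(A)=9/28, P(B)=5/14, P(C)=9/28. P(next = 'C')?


P(next=C) = Σᵢ P(now=i)×P(i→C)
= 9/28×9/25 + 5/14×10/27 + 9/28×3/5
= 81/700 + 25/189 + 27/140 = 2083/4725

P = 2083/4725 ≈ 0.4408


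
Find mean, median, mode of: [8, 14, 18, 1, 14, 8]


Sorted: [1, 8, 8, 14, 14, 18]
Mean = 63/6 = 21/2
Median = 11
Freq: {8: 2, 14: 2, 18: 1, 1: 1}
Mode: [8, 14]

Mean=21/2, Median=11, Mode=[8, 14]


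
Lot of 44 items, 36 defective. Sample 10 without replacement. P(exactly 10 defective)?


Hypergeometric: C(36,10)×C(8,0)/C(44,10)
= 254186856×1/2481256778 = 1650564/16112057

P(X=10) = 1650564/16112057 ≈ 10.24%


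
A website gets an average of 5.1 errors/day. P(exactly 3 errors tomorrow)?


Poisson(λ=5.1): P(X=3) = e^(-λ)×λ^k/k!
= e^(-5.1) × 5.1^3 / 3!
≈ 0.006096746566 × 132.651 / 6 ≈ 0.134790

P(X=3) ≈ 0.134790 ≈ 13.48%


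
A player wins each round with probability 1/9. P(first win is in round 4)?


Geometric: P(X=4) = (1-p)^(k-1)×p = (8/9)^3×1/9 = 512/6561

P(X=4) = 512/6561 ≈ 7.80%


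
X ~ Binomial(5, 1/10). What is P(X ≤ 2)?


P(X ≤ 2) = Σ P(X=i) for i=0..2
P(X=0) = 59049/100000
P(X=1) = 6561/20000
P(X=2) = 729/10000
Sum = 12393/12500

P(X ≤ 2) = 12393/12500 ≈ 99.14%


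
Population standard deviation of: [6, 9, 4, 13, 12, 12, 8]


Mean = 64/7
  (6-64/7)²=484/49
  (9-64/7)²=1/49
  (4-64/7)²=1296/49
  (13-64/7)²=729/49
  (12-64/7)²=400/49
  (12-64/7)²=400/49
  (8-64/7)²=64/49
Σ(x-μ)² = 482/7
σ² = (482/7)/7 = 482/49

σ = √(482/49) ≈ 3.1364


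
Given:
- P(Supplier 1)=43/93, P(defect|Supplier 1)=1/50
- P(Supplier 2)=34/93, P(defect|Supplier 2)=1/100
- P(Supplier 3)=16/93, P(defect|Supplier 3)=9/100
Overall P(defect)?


P(B) = Σ P(B|Aᵢ)×P(Aᵢ)
  1/50×43/93 = 43/4650
  1/100×34/93 = 17/4650
  9/100×16/93 = 12/775
Sum = 22/775

P(defect) = 22/775 ≈ 2.84%


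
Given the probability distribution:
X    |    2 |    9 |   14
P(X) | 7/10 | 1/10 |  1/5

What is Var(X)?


E[X] = 51/10
E[X²] = 501/10
Var(X) = E[X²] - (E[X])² = 501/10 - 2601/100 = 2409/100

Var(X) = 2409/100 ≈ 24.0900


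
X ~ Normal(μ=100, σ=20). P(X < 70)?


z = (70-100)/20 = -1.5
P(Z < -1.5) = 0.0668

P(X < 70) ≈ 0.0668


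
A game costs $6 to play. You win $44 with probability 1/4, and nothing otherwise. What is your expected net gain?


E[gain] = (44-6)×1/4 + (-6)×3/4
= 19/2 - 9/2 = 5

Expected net gain = $5 ≈ $5.00


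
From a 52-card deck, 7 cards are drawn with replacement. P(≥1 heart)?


P(not a heart) = 39/52 = 3/4
P(none in 7 draws) = (3/4)^7 = 2187/16384
P(≥1 heart) = 1 - 2187/16384 = 14197/16384

P = 14197/16384 ≈ 86.65%


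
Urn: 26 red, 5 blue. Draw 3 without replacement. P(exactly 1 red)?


Hypergeometric: C(26,1)×C(5,2)/C(31,3)
= 26×10/4495 = 52/899

P(X=1) = 52/899 ≈ 5.78%


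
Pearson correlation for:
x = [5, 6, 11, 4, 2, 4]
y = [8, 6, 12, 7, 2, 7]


n=6, Σx=32, Σy=42, Σxy=268, Σx²=218, Σy²=346
r = (6×268 - 32×42)/√((6×218 - 32²)(6×346 - 42²))
= 264/√(284×312) = 264/√88608 ≈ 264/297.6710 ≈ 0.8869

r ≈ 0.8869


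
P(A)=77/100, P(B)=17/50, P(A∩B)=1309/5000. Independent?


P(A)×P(B) = 1309/5000
P(A∩B) = 1309/5000
Equal ✓ → Independent

Yes, independent


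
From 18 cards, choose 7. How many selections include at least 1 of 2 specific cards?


Complement: C(18,7) - C(16,7) = 31824 - 11440 = 20384

20384


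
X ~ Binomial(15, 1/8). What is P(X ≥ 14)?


P(X ≥ 14) = Σ P(X=i) for i=14..15
P(X=14) = 105/35184372088832
P(X=15) = 1/35184372088832
Sum = 53/17592186044416

P(X ≥ 14) = 53/17592186044416 ≈ 0.00%


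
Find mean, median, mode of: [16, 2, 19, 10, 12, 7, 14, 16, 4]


Sorted: [2, 4, 7, 10, 12, 14, 16, 16, 19]
Mean = 100/9
Median = 12
Freq: {16: 2, 2: 1, 19: 1, 10: 1, 12: 1, 7: 1, 14: 1, 4: 1}
Mode: [16]

Mean=100/9, Median=12, Mode=16


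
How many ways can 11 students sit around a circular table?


Circular arrangements of 11 distinct objects: fix one position to break rotational symmetry.
(n-1)! = 10! = 3628800

3628800


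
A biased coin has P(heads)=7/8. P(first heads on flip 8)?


Geometric: P(X=8) = (1-p)^(k-1)×p = (1/8)^7×7/8 = 7/16777216

P(X=8) = 7/16777216 ≈ 0.00%


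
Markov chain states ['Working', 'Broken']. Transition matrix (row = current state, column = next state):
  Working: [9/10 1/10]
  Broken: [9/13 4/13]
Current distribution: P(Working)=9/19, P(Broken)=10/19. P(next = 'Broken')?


P(next=Broken) = Σᵢ P(now=i)×P(i→Broken)
= 9/19×1/10 + 10/19×4/13
= 9/190 + 40/247 = 517/2470

P = 517/2470 ≈ 0.2093


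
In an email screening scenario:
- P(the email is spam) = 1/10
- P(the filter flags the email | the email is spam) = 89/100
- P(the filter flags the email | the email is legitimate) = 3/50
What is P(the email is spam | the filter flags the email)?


Using Bayes' theorem:
P(A|B) = P(B|A)·P(A) / P(B)

P(the filter flags the email) = 89/100 × 1/10 + 3/50 × 9/10
= 89/1000 + 27/500 = 143/1000

P(the email is spam|the filter flags the email) = (89/1000) / (143/1000) = 89/143

P(the email is spam|the filter flags the email) = 89/143 ≈ 62.24%


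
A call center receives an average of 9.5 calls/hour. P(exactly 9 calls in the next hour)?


Poisson(λ=9.5): P(X=9) = e^(-λ)×λ^k/k!
= e^(-9.5) × 9.5^9 / 9!
≈ 7.485182989e-05 × 630249409.725 / 362880 ≈ 0.130003

P(X=9) ≈ 0.130003 ≈ 13.00%


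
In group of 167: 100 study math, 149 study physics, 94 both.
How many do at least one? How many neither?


|A∪B| = 100+149-94 = 155
Neither = 167-155 = 12

At least one: 155; Neither: 12


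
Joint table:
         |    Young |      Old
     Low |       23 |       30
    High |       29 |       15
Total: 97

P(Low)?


P(Low) = (23+30)/97 = 53/97

P(Low) = 53/97 ≈ 54.64%


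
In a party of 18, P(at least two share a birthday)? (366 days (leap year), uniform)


P(all different) = Π(366-i)/366 for i=0..17
= 0.653862
P(match) = 1 - 0.653862 = 0.346138

P ≈ 0.3461 ≈ 34.61%


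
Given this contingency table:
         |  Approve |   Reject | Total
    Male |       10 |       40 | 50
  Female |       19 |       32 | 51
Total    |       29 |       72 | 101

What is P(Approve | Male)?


P(Approve | Male) = 10/(10+40) = 10/50 = 1/5

P(Approve|Male) = 1/5 ≈ 20.00%


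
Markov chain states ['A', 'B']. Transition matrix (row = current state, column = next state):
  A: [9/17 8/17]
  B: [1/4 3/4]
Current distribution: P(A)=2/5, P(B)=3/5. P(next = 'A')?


P(next=A) = Σᵢ P(now=i)×P(i→A)
= 2/5×9/17 + 3/5×1/4
= 18/85 + 3/20 = 123/340

P = 123/340 ≈ 0.3618


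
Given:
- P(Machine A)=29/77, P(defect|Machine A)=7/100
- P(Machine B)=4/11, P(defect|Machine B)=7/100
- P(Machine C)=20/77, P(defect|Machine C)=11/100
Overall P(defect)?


P(B) = Σ P(B|Aᵢ)×P(Aᵢ)
  7/100×29/77 = 29/1100
  7/100×4/11 = 7/275
  11/100×20/77 = 1/35
Sum = 619/7700

P(defect) = 619/7700 ≈ 8.04%


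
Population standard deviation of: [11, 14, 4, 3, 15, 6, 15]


Mean = 68/7
  (11-68/7)²=81/49
  (14-68/7)²=900/49
  (4-68/7)²=1600/49
  (3-68/7)²=2209/49
  (15-68/7)²=1369/49
  (6-68/7)²=676/49
  (15-68/7)²=1369/49
Σ(x-μ)² = 1172/7
σ² = (1172/7)/7 = 1172/49

σ = √(1172/49) ≈ 4.8906


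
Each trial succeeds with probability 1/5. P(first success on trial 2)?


Geometric: P(X=2) = (1-p)^(k-1)×p = (4/5)^1×1/5 = 4/25

P(X=2) = 4/25 ≈ 16.00%


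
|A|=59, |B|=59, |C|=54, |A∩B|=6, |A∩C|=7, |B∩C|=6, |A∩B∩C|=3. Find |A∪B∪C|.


|A∪B∪C| = 59+59+54-6-7-6+3 = 156

|A∪B∪C| = 156


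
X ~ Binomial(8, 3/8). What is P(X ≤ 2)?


P(X ≤ 2) = Σ P(X=i) for i=0..2
P(X=0) = 390625/16777216
P(X=1) = 234375/2097152
P(X=2) = 984375/4194304
Sum = 6203125/16777216

P(X ≤ 2) = 6203125/16777216 ≈ 36.97%


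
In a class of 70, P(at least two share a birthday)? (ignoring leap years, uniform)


P(all different) = Π(365-i)/365 for i=0..69
= 0.000840
P(match) = 1 - 0.000840 = 0.999160

P ≈ 0.9992 ≈ 99.92%


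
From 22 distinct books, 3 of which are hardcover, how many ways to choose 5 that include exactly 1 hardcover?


Choose 1 of the 3 hardcovers and 4 of the other 19 books:
C(3,1)×C(19,4) = 3×3876 = 11628

11628


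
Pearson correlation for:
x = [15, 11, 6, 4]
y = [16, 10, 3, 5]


n=4, Σx=36, Σy=34, Σxy=388, Σx²=398, Σy²=390
r = (4×388 - 36×34)/√((4×398 - 36²)(4×390 - 34²))
= 328/√(296×404) = 328/√119584 ≈ 328/345.8092 ≈ 0.9485

r ≈ 0.9485


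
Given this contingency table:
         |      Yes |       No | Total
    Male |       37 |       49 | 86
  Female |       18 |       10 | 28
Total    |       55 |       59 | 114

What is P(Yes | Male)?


P(Yes | Male) = 37/(37+49) = 37/86

P(Yes|Male) = 37/86 ≈ 43.02%


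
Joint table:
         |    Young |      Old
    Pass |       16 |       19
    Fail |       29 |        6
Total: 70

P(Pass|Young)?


P(Pass|Young) = 16/(16+29) = 16/45

P = 16/45 ≈ 35.56%


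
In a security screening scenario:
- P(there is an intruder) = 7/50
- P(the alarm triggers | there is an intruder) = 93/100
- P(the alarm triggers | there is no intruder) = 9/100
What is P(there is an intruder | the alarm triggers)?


Using Bayes' theorem:
P(A|B) = P(B|A)·P(A) / P(B)

P(the alarm triggers) = 93/100 × 7/50 + 9/100 × 43/50
= 651/5000 + 387/5000 = 519/2500

P(there is an intruder|the alarm triggers) = (651/5000) / (519/2500) = 217/346

P(there is an intruder|the alarm triggers) = 217/346 ≈ 62.72%


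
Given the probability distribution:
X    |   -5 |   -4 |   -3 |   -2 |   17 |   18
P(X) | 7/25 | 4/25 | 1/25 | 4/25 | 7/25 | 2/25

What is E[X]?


E[X] = Σ x·P(X=x)
= (-5)×(7/25) + (-4)×(4/25) + (-3)×(1/25) + (-2)×(4/25) + (17)×(7/25) + (18)×(2/25)
= 93/25

E[X] = 93/25


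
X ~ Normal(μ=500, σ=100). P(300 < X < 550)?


z₁=(300-500)/100=-2.0, z₂=(550-500)/100=0.5
P = Φ(0.5) - Φ(-2.0) = 0.691462 - 0.022750 = 0.668712 ≈ 0.6687

P(300 < X < 550) ≈ 0.6687


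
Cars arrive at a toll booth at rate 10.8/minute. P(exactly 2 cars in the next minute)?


Poisson(λ=10.8): P(X=2) = e^(-λ)×λ^k/k!
= e^(-10.8) × 10.8^2 / 2!
≈ 2.039950341e-05 × 116.64 / 2 ≈ 0.001190

P(X=2) ≈ 0.001190 ≈ 0.12%


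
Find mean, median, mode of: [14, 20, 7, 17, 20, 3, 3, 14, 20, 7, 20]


Sorted: [3, 3, 7, 7, 14, 14, 17, 20, 20, 20, 20]
Mean = 145/11
Median = 14
Freq: {14: 2, 20: 4, 7: 2, 17: 1, 3: 2}
Mode: [20]

Mean=145/11, Median=14, Mode=20


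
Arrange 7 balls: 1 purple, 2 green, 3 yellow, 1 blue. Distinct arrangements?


7!/(1!×2!×3!×1!) = 420

420


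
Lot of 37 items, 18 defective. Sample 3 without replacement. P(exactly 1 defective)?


Hypergeometric: C(18,1)×C(19,2)/C(37,3)
= 18×171/7770 = 513/1295

P(X=1) = 513/1295 ≈ 39.61%


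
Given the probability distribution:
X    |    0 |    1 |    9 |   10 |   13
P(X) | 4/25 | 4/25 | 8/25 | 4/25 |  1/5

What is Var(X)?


E[X] = 181/25
E[X²] = 1897/25
Var(X) = E[X²] - (E[X])² = 1897/25 - 32761/625 = 14664/625

Var(X) = 14664/625 ≈ 23.4624


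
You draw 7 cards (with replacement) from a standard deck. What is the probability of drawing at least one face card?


P(not a face card) = 40/52 = 10/13
P(none in 7 draws) = (10/13)^7 = 10000000/62748517
P(≥1 face card) = 1 - 10000000/62748517 = 52748517/62748517

P = 52748517/62748517 ≈ 84.06%


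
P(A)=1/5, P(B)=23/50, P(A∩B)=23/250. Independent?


P(A)×P(B) = 23/250
P(A∩B) = 23/250
Equal ✓ → Independent

Yes, independent


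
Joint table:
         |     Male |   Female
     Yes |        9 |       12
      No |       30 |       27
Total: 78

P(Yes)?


P(Yes) = (9+12)/78 = 21/78 = 7/26

P(Yes) = 7/26 ≈ 26.92%


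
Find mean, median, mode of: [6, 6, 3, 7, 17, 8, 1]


Sorted: [1, 3, 6, 6, 7, 8, 17]
Mean = 48/7
Median = 6
Freq: {6: 2, 3: 1, 7: 1, 17: 1, 8: 1, 1: 1}
Mode: [6]

Mean=48/7, Median=6, Mode=6


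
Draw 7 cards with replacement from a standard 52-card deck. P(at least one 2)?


P(not a 2) = 48/52 = 12/13
P(none in 7 draws) = (12/13)^7 = 35831808/62748517
P(≥1 2) = 1 - 35831808/62748517 = 26916709/62748517

P = 26916709/62748517 ≈ 42.90%


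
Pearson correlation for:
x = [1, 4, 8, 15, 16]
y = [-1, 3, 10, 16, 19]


n=5, Σx=44, Σy=47, Σxy=635, Σx²=562, Σy²=727
r = (5×635 - 44×47)/√((5×562 - 44²)(5×727 - 47²))
= 1107/√(874×1426) = 1107/√1246324 ≈ 1107/1116.3888 ≈ 0.9916

r ≈ 0.9916


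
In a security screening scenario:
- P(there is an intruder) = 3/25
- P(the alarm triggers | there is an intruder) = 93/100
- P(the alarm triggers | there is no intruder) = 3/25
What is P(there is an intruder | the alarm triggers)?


Using Bayes' theorem:
P(A|B) = P(B|A)·P(A) / P(B)

P(the alarm triggers) = 93/100 × 3/25 + 3/25 × 22/25
= 279/2500 + 66/625 = 543/2500

P(there is an intruder|the alarm triggers) = (279/2500) / (543/2500) = 93/181

P(there is an intruder|the alarm triggers) = 93/181 ≈ 51.38%


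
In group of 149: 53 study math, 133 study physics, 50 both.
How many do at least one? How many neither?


|A∪B| = 53+133-50 = 136
Neither = 149-136 = 13

At least one: 136; Neither: 13


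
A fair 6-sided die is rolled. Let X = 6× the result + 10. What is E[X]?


E[die] = (1+6)/2 = 7/2
E[X] = 6×7/2 + 10 = 31

E[X] = 31


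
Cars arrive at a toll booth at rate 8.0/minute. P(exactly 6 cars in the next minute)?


Poisson(λ=8.0): P(X=6) = e^(-λ)×λ^k/k!
= e^(-8.0) × 8.0^6 / 6!
≈ 0.0003354626279 × 262144 / 720 ≈ 0.122138

P(X=6) ≈ 0.122138 ≈ 12.21%


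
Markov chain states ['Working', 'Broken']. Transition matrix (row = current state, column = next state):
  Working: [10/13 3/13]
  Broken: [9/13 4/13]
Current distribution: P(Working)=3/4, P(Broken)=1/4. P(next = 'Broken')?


P(next=Broken) = Σᵢ P(now=i)×P(i→Broken)
= 3/4×3/13 + 1/4×4/13
= 9/52 + 1/13 = 1/4

P = 1/4 ≈ 0.2500


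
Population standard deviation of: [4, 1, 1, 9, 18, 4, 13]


Mean = 50/7
  (4-50/7)²=484/49
  (1-50/7)²=1849/49
  (1-50/7)²=1849/49
  (9-50/7)²=169/49
  (18-50/7)²=5776/49
  (4-50/7)²=484/49
  (13-50/7)²=1681/49
Σ(x-μ)² = 1756/7
σ² = (1756/7)/7 = 1756/49

σ = √(1756/49) ≈ 5.9864


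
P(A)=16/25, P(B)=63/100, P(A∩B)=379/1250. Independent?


P(A)×P(B) = 252/625
P(A∩B) = 379/1250
Not equal → NOT independent

No, not independent


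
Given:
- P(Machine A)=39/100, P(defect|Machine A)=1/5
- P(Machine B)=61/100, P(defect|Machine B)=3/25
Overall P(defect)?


P(B) = Σ P(B|Aᵢ)×P(Aᵢ)
  1/5×39/100 = 39/500
  3/25×61/100 = 183/2500
Sum = 189/1250

P(defect) = 189/1250 ≈ 15.12%


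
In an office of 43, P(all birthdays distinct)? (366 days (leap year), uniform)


P(all different) = Π(366-i)/366 for i=0..42
= (366/366)×(365/366)×...×(324/366)
= 0.076637

P ≈ 0.0766 ≈ 7.66%


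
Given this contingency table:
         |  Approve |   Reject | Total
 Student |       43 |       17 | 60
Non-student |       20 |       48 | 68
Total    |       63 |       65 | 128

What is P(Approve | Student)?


P(Approve | Student) = 43/(43+17) = 43/60

P(Approve|Student) = 43/60 ≈ 71.67%


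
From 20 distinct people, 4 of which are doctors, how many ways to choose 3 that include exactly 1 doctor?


Choose 1 of the 4 doctors and 2 of the other 16 people:
C(4,1)×C(16,2) = 4×120 = 480

480


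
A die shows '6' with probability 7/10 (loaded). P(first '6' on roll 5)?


Geometric: P(X=5) = (1-p)^(k-1)×p = (3/10)^4×7/10 = 567/100000

P(X=5) = 567/100000 ≈ 0.57%


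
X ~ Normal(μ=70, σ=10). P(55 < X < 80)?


z₁=(55-70)/10=-1.5, z₂=(80-70)/10=1.0
P = Φ(1.0) - Φ(-1.5) = 0.841345 - 0.066807 = 0.774538 ≈ 0.7745

P(55 < X < 80) ≈ 0.7745


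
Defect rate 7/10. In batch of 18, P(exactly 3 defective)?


Binomial: P(X=3) = C(18,3)×p^3×(1-p)^15
= 816 × 343/1000 × 14348907/1000000000000000 = 251005430151/62500000000000000

P(X=3) = 251005430151/62500000000000000 ≈ 0.00%


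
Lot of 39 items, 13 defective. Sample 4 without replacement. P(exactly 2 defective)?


Hypergeometric: C(13,2)×C(26,2)/C(39,4)
= 78×325/82251 = 650/2109

P(X=2) = 650/2109 ≈ 30.82%


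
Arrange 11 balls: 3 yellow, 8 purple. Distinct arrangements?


11!/(3!×8!) = 165

165


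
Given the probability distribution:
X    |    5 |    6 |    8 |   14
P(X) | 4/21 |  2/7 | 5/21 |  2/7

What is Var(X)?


E[X] = 60/7
E[X²] = 604/7
Var(X) = E[X²] - (E[X])² = 604/7 - 3600/49 = 628/49

Var(X) = 628/49 ≈ 12.8163


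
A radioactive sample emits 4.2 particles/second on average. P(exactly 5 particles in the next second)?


Poisson(λ=4.2): P(X=5) = e^(-λ)×λ^k/k!
= e^(-4.2) × 4.2^5 / 5!
≈ 0.01499557682 × 1306.91232 / 120 ≈ 0.163316

P(X=5) ≈ 0.163316 ≈ 16.33%


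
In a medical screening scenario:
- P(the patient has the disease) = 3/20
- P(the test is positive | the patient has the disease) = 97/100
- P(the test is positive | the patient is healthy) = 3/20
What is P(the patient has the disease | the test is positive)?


Using Bayes' theorem:
P(A|B) = P(B|A)·P(A) / P(B)

P(the test is positive) = 97/100 × 3/20 + 3/20 × 17/20
= 291/2000 + 51/400 = 273/1000

P(the patient has the disease|the test is positive) = (291/2000) / (273/1000) = 97/182

P(the patient has the disease|the test is positive) = 97/182 ≈ 53.30%


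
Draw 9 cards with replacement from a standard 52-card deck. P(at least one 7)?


P(not a 7) = 48/52 = 12/13
P(none in 9 draws) = (12/13)^9 = 5159780352/10604499373
P(≥1 7) = 1 - 5159780352/10604499373 = 5444719021/10604499373

P = 5444719021/10604499373 ≈ 51.34%


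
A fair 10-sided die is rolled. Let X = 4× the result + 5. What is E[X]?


E[die] = (1+10)/2 = 11/2
E[X] = 4×11/2 + 5 = 27

E[X] = 27


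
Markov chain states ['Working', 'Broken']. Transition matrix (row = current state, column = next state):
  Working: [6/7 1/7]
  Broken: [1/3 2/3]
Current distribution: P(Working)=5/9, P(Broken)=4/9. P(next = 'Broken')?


P(next=Broken) = Σᵢ P(now=i)×P(i→Broken)
= 5/9×1/7 + 4/9×2/3
= 5/63 + 8/27 = 71/189

P = 71/189 ≈ 0.3757


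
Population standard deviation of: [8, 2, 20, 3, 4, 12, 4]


Mean = 53/7
  (8-53/7)²=9/49
  (2-53/7)²=1521/49
  (20-53/7)²=7569/49
  (3-53/7)²=1024/49
  (4-53/7)²=625/49
  (12-53/7)²=961/49
  (4-53/7)²=625/49
Σ(x-μ)² = 1762/7
σ² = (1762/7)/7 = 1762/49

σ = √(1762/49) ≈ 5.9966


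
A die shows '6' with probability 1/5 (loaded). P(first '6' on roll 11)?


Geometric: P(X=11) = (1-p)^(k-1)×p = (4/5)^10×1/5 = 1048576/48828125

P(X=11) = 1048576/48828125 ≈ 2.15%


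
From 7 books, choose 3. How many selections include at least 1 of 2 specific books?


Complement: C(7,3) - C(5,3) = 35 - 10 = 25

25


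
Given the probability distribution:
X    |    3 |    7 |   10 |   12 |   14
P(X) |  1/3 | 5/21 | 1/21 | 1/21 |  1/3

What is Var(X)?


E[X] = 176/21
E[X²] = 1924/21
Var(X) = E[X²] - (E[X])² = 1924/21 - 30976/441 = 9428/441

Var(X) = 9428/441 ≈ 21.3787


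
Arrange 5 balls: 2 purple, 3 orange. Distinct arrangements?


5!/(2!×3!) = 10

10


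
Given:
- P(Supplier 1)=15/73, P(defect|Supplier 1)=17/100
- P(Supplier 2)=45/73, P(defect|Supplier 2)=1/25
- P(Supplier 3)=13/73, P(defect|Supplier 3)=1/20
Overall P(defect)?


P(B) = Σ P(B|Aᵢ)×P(Aᵢ)
  17/100×15/73 = 51/1460
  1/25×45/73 = 9/365
  1/20×13/73 = 13/1460
Sum = 5/73

P(defect) = 5/73 ≈ 6.85%


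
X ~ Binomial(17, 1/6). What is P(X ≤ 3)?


P(X ≤ 3) = Σ P(X=i) for i=0..3
P(X=0) = 762939453125/16926659444736
P(X=1) = 2593994140625/16926659444736
P(X=2) = 518798828125/2115832430592
P(X=3) = 518798828125/2115832430592
Sum = 5828857421875/8463329722368

P(X ≤ 3) = 5828857421875/8463329722368 ≈ 68.87%


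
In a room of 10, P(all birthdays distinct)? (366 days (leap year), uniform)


P(all different) = Π(366-i)/366 for i=0..9
= (366/366)×(365/366)×...×(357/366)
= 0.883355

P ≈ 0.8834 ≈ 88.34%


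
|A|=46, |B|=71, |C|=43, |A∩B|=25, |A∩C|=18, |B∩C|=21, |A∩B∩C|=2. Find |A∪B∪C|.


|A∪B∪C| = 46+71+43-25-18-21+2 = 98

|A∪B∪C| = 98


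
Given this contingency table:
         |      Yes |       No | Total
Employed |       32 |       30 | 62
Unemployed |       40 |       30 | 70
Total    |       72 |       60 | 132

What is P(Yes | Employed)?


P(Yes | Employed) = 32/(32+30) = 32/62 = 16/31

P(Yes|Employed) = 16/31 ≈ 51.61%


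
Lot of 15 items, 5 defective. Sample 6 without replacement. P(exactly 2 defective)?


Hypergeometric: C(5,2)×C(10,4)/C(15,6)
= 10×210/5005 = 60/143

P(X=2) = 60/143 ≈ 41.96%


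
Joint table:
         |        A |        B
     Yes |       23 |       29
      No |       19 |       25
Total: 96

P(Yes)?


P(Yes) = (23+29)/96 = 52/96 = 13/24

P(Yes) = 13/24 ≈ 54.17%


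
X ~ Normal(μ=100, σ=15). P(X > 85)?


z = (85-100)/15 = -1.0
P(X > 85) = 1 - P(Z ≤ -1.0) = 1 - 0.1587 = 0.8413

P(X > 85) ≈ 0.8413


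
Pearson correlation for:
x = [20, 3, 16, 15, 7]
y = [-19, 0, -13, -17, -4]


n=5, Σx=61, Σy=-53, Σxy=-871, Σx²=939, Σy²=835
r = (5×(-871) - 61×(-53))/√((5×939 - 61²)(5×835 - (-53)²))
= -1122/√(974×1366) = -1122/√1330484 ≈ -1122/1153.4661 ≈ -0.9727

r ≈ -0.9727


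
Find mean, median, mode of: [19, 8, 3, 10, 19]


Sorted: [3, 8, 10, 19, 19]
Mean = 59/5
Median = 10
Freq: {19: 2, 8: 1, 3: 1, 10: 1}
Mode: [19]

Mean=59/5, Median=10, Mode=19


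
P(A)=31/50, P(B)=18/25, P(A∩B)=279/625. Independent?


P(A)×P(B) = 279/625
P(A∩B) = 279/625
Equal ✓ → Independent

Yes, independent


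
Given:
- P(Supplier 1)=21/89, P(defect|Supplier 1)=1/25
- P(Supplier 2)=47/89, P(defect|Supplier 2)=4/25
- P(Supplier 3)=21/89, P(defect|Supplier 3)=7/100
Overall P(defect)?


P(B) = Σ P(B|Aᵢ)×P(Aᵢ)
  1/25×21/89 = 21/2225
  4/25×47/89 = 188/2225
  7/100×21/89 = 147/8900
Sum = 983/8900

P(defect) = 983/8900 ≈ 11.04%


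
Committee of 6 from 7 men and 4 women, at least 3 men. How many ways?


Count by #men:
  3M,3W: C(7,3)×C(4,3)=140
  4M,2W: C(7,4)×C(4,2)=210
  5M,1W: C(7,5)×C(4,1)=84
  6M,0W: C(7,6)×C(4,0)=7
Total = 441

441


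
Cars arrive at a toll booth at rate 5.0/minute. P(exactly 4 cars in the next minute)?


Poisson(λ=5.0): P(X=4) = e^(-λ)×λ^k/k!
= e^(-5.0) × 5.0^4 / 4!
≈ 0.006737946999 × 625 / 24 ≈ 0.175467

P(X=4) ≈ 0.175467 ≈ 17.55%


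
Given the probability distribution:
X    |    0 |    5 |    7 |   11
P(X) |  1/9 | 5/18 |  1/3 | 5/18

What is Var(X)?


E[X] = 61/9
E[X²] = 512/9
Var(X) = E[X²] - (E[X])² = 512/9 - 3721/81 = 887/81

Var(X) = 887/81 ≈ 10.9506


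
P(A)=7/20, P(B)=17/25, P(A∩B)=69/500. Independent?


P(A)×P(B) = 119/500
P(A∩B) = 69/500
Not equal → NOT independent

No, not independent
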